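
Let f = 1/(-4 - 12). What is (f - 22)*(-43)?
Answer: 15179/16 ≈ 948.69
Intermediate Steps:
f = -1/16 (f = 1/(-16) = -1/16 ≈ -0.062500)
(f - 22)*(-43) = (-1/16 - 22)*(-43) = -353/16*(-43) = 15179/16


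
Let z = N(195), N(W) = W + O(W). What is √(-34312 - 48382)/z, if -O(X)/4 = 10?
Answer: I*√82694/155 ≈ 1.8553*I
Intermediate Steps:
O(X) = -40 (O(X) = -4*10 = -40)
N(W) = -40 + W (N(W) = W - 40 = -40 + W)
z = 155 (z = -40 + 195 = 155)
√(-34312 - 48382)/z = √(-34312 - 48382)/155 = √(-82694)*(1/155) = (I*√82694)*(1/155) = I*√82694/155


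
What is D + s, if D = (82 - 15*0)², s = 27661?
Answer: 34385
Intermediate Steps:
D = 6724 (D = (82 + 0)² = 82² = 6724)
D + s = 6724 + 27661 = 34385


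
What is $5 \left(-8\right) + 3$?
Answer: $-37$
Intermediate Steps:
$5 \left(-8\right) + 3 = -40 + 3 = -37$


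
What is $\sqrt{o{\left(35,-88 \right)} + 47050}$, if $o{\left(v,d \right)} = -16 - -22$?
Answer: $4 \sqrt{2941} \approx 216.92$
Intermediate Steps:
$o{\left(v,d \right)} = 6$ ($o{\left(v,d \right)} = -16 + 22 = 6$)
$\sqrt{o{\left(35,-88 \right)} + 47050} = \sqrt{6 + 47050} = \sqrt{47056} = 4 \sqrt{2941}$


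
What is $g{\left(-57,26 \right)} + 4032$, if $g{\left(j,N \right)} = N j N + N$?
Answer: $-34474$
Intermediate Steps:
$g{\left(j,N \right)} = N + j N^{2}$ ($g{\left(j,N \right)} = j N^{2} + N = N + j N^{2}$)
$g{\left(-57,26 \right)} + 4032 = 26 \left(1 + 26 \left(-57\right)\right) + 4032 = 26 \left(1 - 1482\right) + 4032 = 26 \left(-1481\right) + 4032 = -38506 + 4032 = -34474$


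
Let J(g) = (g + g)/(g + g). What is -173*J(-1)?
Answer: -173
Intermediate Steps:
J(g) = 1 (J(g) = (2*g)/((2*g)) = (2*g)*(1/(2*g)) = 1)
-173*J(-1) = -173*1 = -173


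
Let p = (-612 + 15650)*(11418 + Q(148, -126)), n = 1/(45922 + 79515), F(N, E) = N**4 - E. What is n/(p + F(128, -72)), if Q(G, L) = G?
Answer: 1/55488943020732 ≈ 1.8022e-14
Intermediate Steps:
n = 1/125437 ≈ 7.9721e-6
p = 173929508 (p = (-612 + 15650)*(11418 + 148) = 15038*11566 = 173929508)
n/(p + F(128, -72)) = 1/(125437*(173929508 + (128**4 - 1*(-72)))) = 1/(125437*(173929508 + (268435456 + 72))) = 1/(125437*(173929508 + 268435528)) = (1/125437)/442365036 = (1/125437)*(1/442365036) = 1/55488943020732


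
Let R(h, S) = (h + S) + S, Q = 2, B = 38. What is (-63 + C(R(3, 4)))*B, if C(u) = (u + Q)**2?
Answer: 4028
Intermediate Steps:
R(h, S) = h + 2*S (R(h, S) = (S + h) + S = h + 2*S)
C(u) = (2 + u)**2 (C(u) = (u + 2)**2 = (2 + u)**2)
(-63 + C(R(3, 4)))*B = (-63 + (2 + (3 + 2*4))**2)*38 = (-63 + (2 + (3 + 8))**2)*38 = (-63 + (2 + 11)**2)*38 = (-63 + 13**2)*38 = (-63 + 169)*38 = 106*38 = 4028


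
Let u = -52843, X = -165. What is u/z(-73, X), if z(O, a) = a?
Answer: 52843/165 ≈ 320.26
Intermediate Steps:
u/z(-73, X) = -52843/(-165) = -52843*(-1/165) = 52843/165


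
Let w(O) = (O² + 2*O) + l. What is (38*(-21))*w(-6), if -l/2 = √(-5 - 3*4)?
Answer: -19152 + 1596*I*√17 ≈ -19152.0 + 6580.5*I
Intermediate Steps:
l = -2*I*√17 (l = -2*√(-5 - 3*4) = -2*√(-5 - 12) = -2*I*√17 ≈ -8.2462*I)
w(O) = O² + 2*O - 2*I*√17 (w(O) = (O² + 2*O) - 2*I*√17 = O² + 2*O - 2*I*√17)
(38*(-21))*w(-6) = (38*(-21))*((-6)² + 2*(-6) - 2*I*√17) = -798*(36 - 12 - 2*I*√17) = -798*(24 - 2*I*√17) = -19152 + 1596*I*√17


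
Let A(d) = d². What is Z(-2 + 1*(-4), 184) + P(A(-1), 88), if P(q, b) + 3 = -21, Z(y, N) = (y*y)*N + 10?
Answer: 6610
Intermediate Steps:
Z(y, N) = 10 + N*y² (Z(y, N) = y²*N + 10 = N*y² + 10 = 10 + N*y²)
P(q, b) = -24 (P(q, b) = -3 - 21 = -24)
Z(-2 + 1*(-4), 184) + P(A(-1), 88) = (10 + 184*(-2 + 1*(-4))²) - 24 = (10 + 184*(-2 - 4)²) - 24 = (10 + 184*(-6)²) - 24 = (10 + 184*36) - 24 = (10 + 6624) - 24 = 6634 - 24 = 6610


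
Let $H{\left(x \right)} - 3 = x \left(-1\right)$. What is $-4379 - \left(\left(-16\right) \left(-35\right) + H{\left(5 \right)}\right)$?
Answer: $-4937$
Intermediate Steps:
$H{\left(x \right)} = 3 - x$ ($H{\left(x \right)} = 3 + x \left(-1\right) = 3 - x$)
$-4379 - \left(\left(-16\right) \left(-35\right) + H{\left(5 \right)}\right) = -4379 - \left(\left(-16\right) \left(-35\right) + \left(3 - 5\right)\right) = -4379 - \left(560 + \left(3 - 5\right)\right) = -4379 - \left(560 - 2\right) = -4379 - 558 = -4937$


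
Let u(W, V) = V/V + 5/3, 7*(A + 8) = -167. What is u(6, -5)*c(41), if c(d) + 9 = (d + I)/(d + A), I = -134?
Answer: -409/8 ≈ -51.125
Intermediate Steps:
A = -223/7 (A = -8 + (⅐)*(-167) = -8 - 167/7 = -223/7 ≈ -31.857)
u(W, V) = 8/3 (u(W, V) = 1 + 5*(⅓) = 1 + 5/3 = 8/3)
c(d) = -9 + (-134 + d)/(-223/7 + d) (c(d) = -9 + (d - 134)/(d - 223/7) = -9 + (-134 + d)/(-223/7 + d))
u(6, -5)*c(41) = 8*((1069 - 56*41)/(-223 + 7*41))/3 = 8*((1069 - 2296)/(-223 + 287))/3 = 8*(-1227/64)/3 = 8*((1/64)*(-1227))/3 = (8/3)*(-1227/64) = -409/8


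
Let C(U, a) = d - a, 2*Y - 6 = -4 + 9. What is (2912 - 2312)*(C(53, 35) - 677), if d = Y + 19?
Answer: -412500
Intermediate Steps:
Y = 11/2 (Y = 3 + (-4 + 9)/2 = 3 + (½)*5 = 3 + 5/2 = 11/2 ≈ 5.5000)
d = 49/2 (d = 11/2 + 19 = 49/2 ≈ 24.500)
C(U, a) = 49/2 - a
(2912 - 2312)*(C(53, 35) - 677) = (2912 - 2312)*((49/2 - 1*35) - 677) = 600*((49/2 - 35) - 677) = 600*(-21/2 - 677) = 600*(-1375/2) = -412500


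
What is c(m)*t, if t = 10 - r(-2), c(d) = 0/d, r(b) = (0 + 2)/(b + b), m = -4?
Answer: 0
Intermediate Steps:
r(b) = 1/b (r(b) = 2/((2*b)) = 2*(1/(2*b)) = 1/b)
c(d) = 0
t = 21/2 (t = 10 - 1/(-2) = 10 - 1*(-1/2) = 10 + 1/2 = 21/2 ≈ 10.500)
c(m)*t = 0*(21/2) = 0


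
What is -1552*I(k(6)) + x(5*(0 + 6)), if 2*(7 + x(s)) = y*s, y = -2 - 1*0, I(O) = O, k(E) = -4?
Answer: 6171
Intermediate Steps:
y = -2 (y = -2 + 0 = -2)
x(s) = -7 - s (x(s) = -7 + (-2*s)/2 = -7 - s)
-1552*I(k(6)) + x(5*(0 + 6)) = -1552*(-4) + (-7 - 5*(0 + 6)) = 6208 + (-7 - 5*6) = 6208 + (-7 - 1*30) = 6208 + (-7 - 30) = 6208 - 37 = 6171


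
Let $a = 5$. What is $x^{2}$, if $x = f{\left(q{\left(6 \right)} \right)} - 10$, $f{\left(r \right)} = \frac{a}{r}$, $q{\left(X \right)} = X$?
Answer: $\frac{3025}{36} \approx 84.028$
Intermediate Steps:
$f{\left(r \right)} = \frac{5}{r}$
$x = - \frac{55}{6}$ ($x = \frac{5}{6} - 10 = - \frac{55}{6} \approx -9.1667$)
$x^{2} = \left(- \frac{55}{6}\right)^{2} = \frac{3025}{36}$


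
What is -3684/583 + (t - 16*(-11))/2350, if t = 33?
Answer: -8535553/1370050 ≈ -6.2301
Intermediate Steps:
-3684/583 + (t - 16*(-11))/2350 = -3684/583 + (33 - 16*(-11))/2350 = -3684*1/583 + (33 + 176)*(1/2350) = -3684/583 + 209*(1/2350) = -3684/583 + 209/2350 = -8535553/1370050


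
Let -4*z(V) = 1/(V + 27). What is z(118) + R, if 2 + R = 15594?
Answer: 9043359/580 ≈ 15592.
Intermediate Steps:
z(V) = -1/(4*(27 + V)) (z(V) = -1/(4*(V + 27)) = -1/(4*(27 + V)))
R = 15592 (R = -2 + 15594 = 15592)
z(118) + R = -1/(108 + 4*118) + 15592 = -1/(108 + 472) + 15592 = -1/580 + 15592 = 9043359/580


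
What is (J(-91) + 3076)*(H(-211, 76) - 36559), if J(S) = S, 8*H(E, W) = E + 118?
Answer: -873306525/8 ≈ -1.0916e+8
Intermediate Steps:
H(E, W) = 59/4 + E/8 (H(E, W) = (E + 118)/8 = (118 + E)/8 = 59/4 + E/8)
(J(-91) + 3076)*(H(-211, 76) - 36559) = (-91 + 3076)*((59/4 + (⅛)*(-211)) - 36559) = 2985*((59/4 - 211/8) - 36559) = 2985*(-93/8 - 36559) = 2985*(-292565/8) = -873306525/8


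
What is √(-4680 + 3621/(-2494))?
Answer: I*√29118799254/2494 ≈ 68.421*I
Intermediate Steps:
√(-4680 + 3621/(-2494)) = √(-4680 + 3621*(-1/2494)) = √(-4680 - 3621/2494) = √(-11675541/2494) = I*√29118799254/2494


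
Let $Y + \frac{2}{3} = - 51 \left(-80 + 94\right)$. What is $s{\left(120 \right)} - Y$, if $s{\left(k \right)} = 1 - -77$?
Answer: $\frac{2378}{3} \approx 792.67$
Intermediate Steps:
$s{\left(k \right)} = 78$ ($s{\left(k \right)} = 1 + 77 = 78$)
$Y = - \frac{2144}{3}$ ($Y = - \frac{2}{3} - 51 \left(-80 + 94\right) = - \frac{2}{3} - 714 = - \frac{2144}{3} \approx -714.67$)
$s{\left(120 \right)} - Y = 78 - - \frac{2144}{3} = 78 + \frac{2144}{3} = \frac{2378}{3}$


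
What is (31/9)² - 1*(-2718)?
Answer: 221119/81 ≈ 2729.9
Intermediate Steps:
(31/9)² - 1*(-2718) = (31*(⅑))² + 2718 = (31/9)² + 2718 = 961/81 + 2718 = 221119/81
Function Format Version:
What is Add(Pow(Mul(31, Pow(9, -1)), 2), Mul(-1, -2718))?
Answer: Rational(221119, 81) ≈ 2729.9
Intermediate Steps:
Add(Pow(Mul(31, Pow(9, -1)), 2), Mul(-1, -2718)) = Add(Pow(Mul(31, Rational(1, 9)), 2), 2718) = Add(Pow(Rational(31, 9), 2), 2718) = Add(Rational(961, 81), 2718) = Rational(221119, 81)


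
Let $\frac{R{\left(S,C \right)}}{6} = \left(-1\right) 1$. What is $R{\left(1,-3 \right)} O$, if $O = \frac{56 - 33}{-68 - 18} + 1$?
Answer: $- \frac{189}{43} \approx -4.3953$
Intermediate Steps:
$O = \frac{63}{86}$ ($O = \frac{23}{-86} + 1 = 23 \left(- \frac{1}{86}\right) + 1 = - \frac{23}{86} + 1 = \frac{63}{86} \approx 0.73256$)
$R{\left(S,C \right)} = -6$ ($R{\left(S,C \right)} = 6 \left(\left(-1\right) 1\right) = 6 \left(-1\right) = -6$)
$R{\left(1,-3 \right)} O = \left(-6\right) \frac{63}{86} = - \frac{189}{43}$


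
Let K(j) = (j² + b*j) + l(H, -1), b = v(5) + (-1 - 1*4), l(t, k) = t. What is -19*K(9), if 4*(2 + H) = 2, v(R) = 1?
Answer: -1653/2 ≈ -826.50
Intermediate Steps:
H = -3/2 (H = -2 + (¼)*2 = -2 + ½ = -3/2 ≈ -1.5000)
b = -4 (b = 1 + (-1 - 1*4) = 1 + (-1 - 4) = 1 - 5 = -4)
K(j) = -3/2 + j² - 4*j (K(j) = (j² - 4*j) - 3/2 = -3/2 + j² - 4*j)
-19*K(9) = -19*(-3/2 + 9² - 4*9) = -19*(-3/2 + 81 - 36) = -19*87/2 = -1653/2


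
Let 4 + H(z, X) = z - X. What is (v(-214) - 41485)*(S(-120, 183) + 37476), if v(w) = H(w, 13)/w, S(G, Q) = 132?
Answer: -166933619436/107 ≈ -1.5601e+9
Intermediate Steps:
H(z, X) = -4 + z - X (H(z, X) = -4 + (z - X) = -4 + z - X)
v(w) = (-17 + w)/w (v(w) = (-4 + w - 1*13)/w = (-4 + w - 13)/w = (-17 + w)/w)
(v(-214) - 41485)*(S(-120, 183) + 37476) = ((-17 - 214)/(-214) - 41485)*(132 + 37476) = (-1/214*(-231) - 41485)*37608 = (231/214 - 41485)*37608 = -8877559/214*37608 = -166933619436/107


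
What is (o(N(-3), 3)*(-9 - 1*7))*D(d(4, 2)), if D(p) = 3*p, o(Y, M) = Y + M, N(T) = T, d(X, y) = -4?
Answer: 0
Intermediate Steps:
o(Y, M) = M + Y
(o(N(-3), 3)*(-9 - 1*7))*D(d(4, 2)) = ((3 - 3)*(-9 - 1*7))*(3*(-4)) = (0*(-9 - 7))*(-12) = (0*(-16))*(-12) = 0*(-12) = 0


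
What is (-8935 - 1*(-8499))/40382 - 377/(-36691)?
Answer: -386631/740827981 ≈ -0.00052189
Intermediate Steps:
(-8935 - 1*(-8499))/40382 - 377/(-36691) = (-8935 + 8499)*(1/40382) - 377*(-1/36691) = -436*1/40382 + 377/36691 = -218/20191 + 377/36691 = -386631/740827981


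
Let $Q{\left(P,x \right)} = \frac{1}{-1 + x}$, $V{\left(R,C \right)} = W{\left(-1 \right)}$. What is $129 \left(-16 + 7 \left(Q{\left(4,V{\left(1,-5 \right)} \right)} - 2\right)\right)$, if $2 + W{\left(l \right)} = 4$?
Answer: $-2967$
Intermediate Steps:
$W{\left(l \right)} = 2$ ($W{\left(l \right)} = -2 + 4 = 2$)
$V{\left(R,C \right)} = 2$
$129 \left(-16 + 7 \left(Q{\left(4,V{\left(1,-5 \right)} \right)} - 2\right)\right) = 129 \left(-16 + 7 \left(\frac{1}{-1 + 2} - 2\right)\right) = 129 \left(-16 + 7 \left(1^{-1} - 2\right)\right) = 129 \left(-16 + 7 \left(1 - 2\right)\right) = 129 \left(-16 + 7 \left(-1\right)\right) = 129 \left(-16 - 7\right) = 129 \left(-23\right) = -2967$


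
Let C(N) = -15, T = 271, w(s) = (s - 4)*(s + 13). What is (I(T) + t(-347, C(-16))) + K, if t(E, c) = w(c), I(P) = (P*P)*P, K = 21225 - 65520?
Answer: 19858254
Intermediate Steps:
w(s) = (-4 + s)*(13 + s)
K = -44295
I(P) = P³ (I(P) = P²*P = P³)
t(E, c) = -52 + c² + 9*c
(I(T) + t(-347, C(-16))) + K = (271³ + (-52 + (-15)² + 9*(-15))) - 44295 = (19902511 + (-52 + 225 - 135)) - 44295 = (19902511 + 38) - 44295 = 19902549 - 44295 = 19858254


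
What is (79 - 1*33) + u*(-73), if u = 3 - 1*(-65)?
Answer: -4918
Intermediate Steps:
u = 68 (u = 3 + 65 = 68)
(79 - 1*33) + u*(-73) = (79 - 1*33) + 68*(-73) = (79 - 33) - 4964 = 46 - 4964 = -4918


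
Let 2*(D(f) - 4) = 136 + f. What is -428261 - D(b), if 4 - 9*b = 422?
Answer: -3854788/9 ≈ -4.2831e+5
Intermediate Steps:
b = -418/9 (b = 4/9 - ⅑*422 = 4/9 - 422/9 = -418/9 ≈ -46.444)
D(f) = 72 + f/2 (D(f) = 4 + (136 + f)/2 = 4 + (68 + f/2) = 72 + f/2)
-428261 - D(b) = -428261 - (72 + (½)*(-418/9)) = -428261 - (72 - 209/9) = -428261 - 1*439/9 = -428261 - 439/9 = -3854788/9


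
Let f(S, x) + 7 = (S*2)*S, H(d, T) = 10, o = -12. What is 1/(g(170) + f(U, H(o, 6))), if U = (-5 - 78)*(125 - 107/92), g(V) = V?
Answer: 4232/894195982977 ≈ 4.7327e-9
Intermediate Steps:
U = -945619/92 (U = -83*(125 - 107*1/92) = -83*(125 - 107/92) = -83*11393/92 = -945619/92 ≈ -10278.)
f(S, x) = -7 + 2*S² (f(S, x) = -7 + (S*2)*S = -7 + (2*S)*S = -7 + 2*S²)
1/(g(170) + f(U, H(o, 6))) = 1/(170 + (-7 + 2*(-945619/92)²)) = 1/(170 + (-7 + 2*(894195293161/8464))) = 1/(170 + (-7 + 894195293161/4232)) = 1/(170 + 894195263537/4232) = 1/(894195982977/4232) = 4232/894195982977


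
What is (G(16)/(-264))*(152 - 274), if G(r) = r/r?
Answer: 61/132 ≈ 0.46212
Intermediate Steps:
G(r) = 1
(G(16)/(-264))*(152 - 274) = (1/(-264))*(152 - 274) = (1*(-1/264))*(-122) = -1/264*(-122) = 61/132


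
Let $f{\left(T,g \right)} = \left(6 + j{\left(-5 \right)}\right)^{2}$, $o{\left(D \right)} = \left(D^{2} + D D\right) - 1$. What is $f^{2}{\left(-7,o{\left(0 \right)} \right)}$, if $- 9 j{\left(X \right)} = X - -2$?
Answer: $\frac{130321}{81} \approx 1608.9$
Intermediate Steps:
$o{\left(D \right)} = -1 + 2 D^{2}$ ($o{\left(D \right)} = \left(D^{2} + D^{2}\right) - 1 = 2 D^{2} - 1 = -1 + 2 D^{2}$)
$j{\left(X \right)} = - \frac{2}{9} - \frac{X}{9}$ ($j{\left(X \right)} = - \frac{X - -2}{9} = - \frac{X + 2}{9} = - \frac{2 + X}{9} = - \frac{2}{9} - \frac{X}{9}$)
$f{\left(T,g \right)} = \frac{361}{9}$ ($f{\left(T,g \right)} = \left(6 - - \frac{1}{3}\right)^{2} = \left(6 + \left(- \frac{2}{9} + \frac{5}{9}\right)\right)^{2} = \left(6 + \frac{1}{3}\right)^{2} = \left(\frac{19}{3}\right)^{2} = \frac{361}{9}$)
$f^{2}{\left(-7,o{\left(0 \right)} \right)} = \left(\frac{361}{9}\right)^{2} = \frac{130321}{81}$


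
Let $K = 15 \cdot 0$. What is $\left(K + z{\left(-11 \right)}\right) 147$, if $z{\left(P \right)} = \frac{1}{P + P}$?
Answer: $- \frac{147}{22} \approx -6.6818$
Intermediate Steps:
$K = 0$
$z{\left(P \right)} = \frac{1}{2 P}$
$\left(K + z{\left(-11 \right)}\right) 147 = \left(0 + \frac{1}{2 \left(-11\right)}\right) 147 = \left(0 + \frac{1}{2} \left(- \frac{1}{11}\right)\right) 147 = \left(0 - \frac{1}{22}\right) 147 = \left(- \frac{1}{22}\right) 147 = - \frac{147}{22}$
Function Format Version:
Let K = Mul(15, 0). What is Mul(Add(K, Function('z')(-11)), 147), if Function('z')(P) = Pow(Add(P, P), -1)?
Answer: Rational(-147, 22) ≈ -6.6818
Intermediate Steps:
K = 0
Function('z')(P) = Mul(Rational(1, 2), Pow(P, -1)) (Function('z')(P) = Pow(Mul(2, P), -1) = Mul(Rational(1, 2), Pow(P, -1)))
Mul(Add(K, Function('z')(-11)), 147) = Mul(Add(0, Mul(Rational(1, 2), Pow(-11, -1))), 147) = Mul(Add(0, Mul(Rational(1, 2), Rational(-1, 11))), 147) = Mul(Add(0, Rational(-1, 22)), 147) = Mul(Rational(-1, 22), 147) = Rational(-147, 22)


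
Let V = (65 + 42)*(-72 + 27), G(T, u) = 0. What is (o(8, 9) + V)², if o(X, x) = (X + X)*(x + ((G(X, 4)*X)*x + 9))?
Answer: 20493729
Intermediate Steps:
V = -4815 (V = 107*(-45) = -4815)
o(X, x) = 2*X*(9 + x) (o(X, x) = (X + X)*(x + ((0*X)*x + 9)) = (2*X)*(x + (0*x + 9)) = (2*X)*(x + (0 + 9)) = (2*X)*(x + 9) = (2*X)*(9 + x) = 2*X*(9 + x))
(o(8, 9) + V)² = (2*8*(9 + 9) - 4815)² = (2*8*18 - 4815)² = (288 - 4815)² = (-4527)² = 20493729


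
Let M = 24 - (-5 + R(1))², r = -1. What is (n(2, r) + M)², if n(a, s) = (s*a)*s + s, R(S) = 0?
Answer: 0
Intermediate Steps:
n(a, s) = s + a*s² (n(a, s) = (a*s)*s + s = a*s² + s = s + a*s²)
M = -1 (M = 24 - (-5 + 0)² = 24 - 1*(-5)² = 24 - 1*25 = 24 - 25 = -1)
(n(2, r) + M)² = (-(1 + 2*(-1)) - 1)² = (-(1 - 2) - 1)² = (-1*(-1) - 1)² = (1 - 1)² = 0² = 0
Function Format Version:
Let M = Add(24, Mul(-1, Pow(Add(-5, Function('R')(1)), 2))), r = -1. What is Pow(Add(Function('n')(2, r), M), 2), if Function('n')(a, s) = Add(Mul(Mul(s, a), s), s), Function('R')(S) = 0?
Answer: 0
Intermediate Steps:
Function('n')(a, s) = Add(s, Mul(a, Pow(s, 2))) (Function('n')(a, s) = Add(Mul(Mul(a, s), s), s) = Add(Mul(a, Pow(s, 2)), s) = Add(s, Mul(a, Pow(s, 2))))
M = -1 (M = Add(24, Mul(-1, Pow(Add(-5, 0), 2))) = Add(24, Mul(-1, Pow(-5, 2))) = Add(24, Mul(-1, 25)) = Add(24, -25) = -1)
Pow(Add(Function('n')(2, r), M), 2) = Pow(Add(Mul(-1, Add(1, Mul(2, -1))), -1), 2) = Pow(Add(Mul(-1, Add(1, -2)), -1), 2) = Pow(Add(Mul(-1, -1), -1), 2) = Pow(Add(1, -1), 2) = Pow(0, 2) = 0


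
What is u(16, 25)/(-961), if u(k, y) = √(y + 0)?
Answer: -5/961 ≈ -0.0052029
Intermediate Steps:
u(k, y) = √y
u(16, 25)/(-961) = √25/(-961) = 5*(-1/961) = -5/961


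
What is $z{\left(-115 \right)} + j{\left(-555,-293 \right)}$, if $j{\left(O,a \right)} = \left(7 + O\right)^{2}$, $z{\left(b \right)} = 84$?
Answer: $300388$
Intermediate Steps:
$z{\left(-115 \right)} + j{\left(-555,-293 \right)} = 84 + \left(7 - 555\right)^{2} = 84 + \left(-548\right)^{2} = 84 + 300304 = 300388$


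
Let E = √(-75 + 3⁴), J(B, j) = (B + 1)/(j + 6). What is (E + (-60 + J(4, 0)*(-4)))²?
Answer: 36154/9 - 380*√6/3 ≈ 3706.8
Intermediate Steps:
J(B, j) = (1 + B)/(6 + j)
E = √6 (E = √(-75 + 81) = √6 ≈ 2.4495)
(E + (-60 + J(4, 0)*(-4)))² = (√6 + (-60 + ((1 + 4)/(6 + 0))*(-4)))² = (√6 + (-60 + (5/6)*(-4)))² = (√6 + (-60 + ((⅙)*5)*(-4)))² = (√6 + (-60 + (⅚)*(-4)))² = (√6 + (-60 - 10/3))² = (√6 - 190/3)² = (-190/3 + √6)²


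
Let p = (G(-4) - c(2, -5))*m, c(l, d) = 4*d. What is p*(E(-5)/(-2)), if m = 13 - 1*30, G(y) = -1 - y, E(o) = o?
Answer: -1955/2 ≈ -977.50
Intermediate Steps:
m = -17 (m = 13 - 30 = -17)
p = -391 (p = ((-1 - 1*(-4)) - 4*(-5))*(-17) = ((-1 + 4) - 1*(-20))*(-17) = (3 + 20)*(-17) = 23*(-17) = -391)
p*(E(-5)/(-2)) = -(-1955)/(-2) = -(-1955)*(-1)/2 = -391*5/2 = -1955/2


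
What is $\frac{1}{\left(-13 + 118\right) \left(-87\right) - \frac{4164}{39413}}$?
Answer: $- \frac{39413}{360041919} \approx -0.00010947$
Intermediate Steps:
$\frac{1}{\left(-13 + 118\right) \left(-87\right) - \frac{4164}{39413}} = \frac{1}{105 \left(-87\right) - \frac{4164}{39413}} = \frac{1}{-9135 - \frac{4164}{39413}} = \frac{1}{- \frac{360041919}{39413}} = - \frac{39413}{360041919}$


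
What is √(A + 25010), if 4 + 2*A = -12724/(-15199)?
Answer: √5777184797846/15199 ≈ 158.14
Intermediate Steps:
A = -24036/15199 (A = -2 + (-12724/(-15199))/2 = -2 + (-12724*(-1/15199))/2 = -2 + (½)*(12724/15199) = -2 + 6362/15199 = -24036/15199 ≈ -1.5814)
√(A + 25010) = √(-24036/15199 + 25010) = √(380102954/15199) = √5777184797846/15199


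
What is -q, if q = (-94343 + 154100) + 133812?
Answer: -193569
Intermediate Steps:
q = 193569 (q = 59757 + 133812 = 193569)
-q = -1*193569 = -193569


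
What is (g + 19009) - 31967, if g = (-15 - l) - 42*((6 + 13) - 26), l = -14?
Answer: -12665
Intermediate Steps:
g = 293 (g = (-15 - 1*(-14)) - 42*((6 + 13) - 26) = (-15 + 14) - 42*(19 - 26) = -1 - 42*(-7) = -1 + 294 = 293)
(g + 19009) - 31967 = (293 + 19009) - 31967 = 19302 - 31967 = -12665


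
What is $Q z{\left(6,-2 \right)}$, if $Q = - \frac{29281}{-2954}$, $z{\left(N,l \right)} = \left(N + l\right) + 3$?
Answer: $\frac{29281}{422} \approx 69.386$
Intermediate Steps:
$z{\left(N,l \right)} = 3 + N + l$
$Q = \frac{4183}{422}$ ($Q = \left(-29281\right) \left(- \frac{1}{2954}\right) = \frac{4183}{422} \approx 9.9123$)
$Q z{\left(6,-2 \right)} = \frac{4183 \left(3 + 6 - 2\right)}{422} = \frac{4183}{422} \cdot 7 = \frac{29281}{422}$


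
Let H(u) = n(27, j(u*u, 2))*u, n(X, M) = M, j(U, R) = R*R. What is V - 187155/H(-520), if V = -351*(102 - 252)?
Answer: 21939831/416 ≈ 52740.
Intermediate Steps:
j(U, R) = R²
H(u) = 4*u (H(u) = 2²*u = 4*u)
V = 52650 (V = -351*(-150) = 52650)
V - 187155/H(-520) = 52650 - 187155/(4*(-520)) = 52650 - 187155/(-2080) = 52650 - 187155*(-1)/2080 = 52650 - 1*(-37431/416) = 52650 + 37431/416 = 21939831/416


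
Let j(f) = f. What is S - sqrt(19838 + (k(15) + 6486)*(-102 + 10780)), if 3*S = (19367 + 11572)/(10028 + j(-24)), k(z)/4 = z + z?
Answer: 10313/10004 - sqrt(70558706) ≈ -8398.9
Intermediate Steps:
k(z) = 8*z (k(z) = 4*(z + z) = 4*(2*z) = 8*z)
S = 10313/10004 (S = ((19367 + 11572)/(10028 - 24))/3 = (30939/10004)/3 = (30939*(1/10004))/3 = (1/3)*(30939/10004) = 10313/10004 ≈ 1.0309)
S - sqrt(19838 + (k(15) + 6486)*(-102 + 10780)) = 10313/10004 - sqrt(19838 + (8*15 + 6486)*(-102 + 10780)) = 10313/10004 - sqrt(19838 + (120 + 6486)*10678) = 10313/10004 - sqrt(19838 + 6606*10678) = 10313/10004 - sqrt(19838 + 70538868) = 10313/10004 - sqrt(70558706)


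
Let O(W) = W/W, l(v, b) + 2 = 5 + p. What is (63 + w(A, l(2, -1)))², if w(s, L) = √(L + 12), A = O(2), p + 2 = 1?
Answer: (63 + √14)² ≈ 4454.4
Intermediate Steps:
p = -1 (p = -2 + 1 = -1)
l(v, b) = 2 (l(v, b) = -2 + (5 - 1) = -2 + 4 = 2)
O(W) = 1
A = 1
w(s, L) = √(12 + L)
(63 + w(A, l(2, -1)))² = (63 + √(12 + 2))² = (63 + √14)²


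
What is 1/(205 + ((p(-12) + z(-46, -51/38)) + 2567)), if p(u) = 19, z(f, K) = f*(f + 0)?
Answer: 1/4907 ≈ 0.00020379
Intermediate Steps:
z(f, K) = f**2 (z(f, K) = f*f = f**2)
1/(205 + ((p(-12) + z(-46, -51/38)) + 2567)) = 1/(205 + ((19 + (-46)**2) + 2567)) = 1/(205 + ((19 + 2116) + 2567)) = 1/(205 + (2135 + 2567)) = 1/(205 + 4702) = 1/4907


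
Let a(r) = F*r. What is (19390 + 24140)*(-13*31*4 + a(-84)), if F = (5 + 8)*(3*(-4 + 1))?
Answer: 357642480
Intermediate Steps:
F = -117 (F = 13*(3*(-3)) = 13*(-9) = -117)
a(r) = -117*r
(19390 + 24140)*(-13*31*4 + a(-84)) = (19390 + 24140)*(-13*31*4 - 117*(-84)) = 43530*(-403*4 + 9828) = 43530*(-1612 + 9828) = 43530*8216 = 357642480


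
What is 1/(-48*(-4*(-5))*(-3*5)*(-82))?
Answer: -1/1180800 ≈ -8.4688e-7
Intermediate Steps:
1/(-48*(-4*(-5))*(-3*5)*(-82)) = 1/(-960*(-15)*(-82)) = 1/(-48*(-300)*(-82)) = 1/(14400*(-82)) = 1/(-1180800) = -1/1180800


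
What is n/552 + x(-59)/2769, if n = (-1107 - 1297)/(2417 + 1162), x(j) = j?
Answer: -10268129/455871546 ≈ -0.022524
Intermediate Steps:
n = -2404/3579 ≈ -0.67170
n/552 + x(-59)/2769 = -2404/3579/552 - 59/2769 = -2404/3579*1/552 - 59*1/2769 = -601/493902 - 59/2769 = -10268129/455871546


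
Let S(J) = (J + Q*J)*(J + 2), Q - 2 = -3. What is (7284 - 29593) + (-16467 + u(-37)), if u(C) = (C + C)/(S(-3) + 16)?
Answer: -310245/8 ≈ -38781.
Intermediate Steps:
Q = -1 (Q = 2 - 3 = -1)
S(J) = 0 (S(J) = (J - J)*(J + 2) = 0*(2 + J) = 0)
u(C) = C/8 (u(C) = (C + C)/(0 + 16) = (2*C)/16 = (2*C)*(1/16) = C/8)
(7284 - 29593) + (-16467 + u(-37)) = (7284 - 29593) + (-16467 + (⅛)*(-37)) = -22309 + (-16467 - 37/8) = -22309 - 131773/8 = -310245/8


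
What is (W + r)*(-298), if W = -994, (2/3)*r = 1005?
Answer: -153023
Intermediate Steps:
r = 3015/2 (r = (3/2)*1005 = 3015/2 ≈ 1507.5)
(W + r)*(-298) = (-994 + 3015/2)*(-298) = (1027/2)*(-298) = -153023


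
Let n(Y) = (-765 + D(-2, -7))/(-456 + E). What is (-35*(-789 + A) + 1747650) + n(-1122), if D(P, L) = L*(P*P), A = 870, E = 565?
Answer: 190184042/109 ≈ 1.7448e+6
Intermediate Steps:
D(P, L) = L*P²
n(Y) = -793/109 (n(Y) = (-765 - 7*(-2)²)/(-456 + 565) = (-765 - 7*4)/109 = (-765 - 28)*(1/109) = -793*1/109 = -793/109)
(-35*(-789 + A) + 1747650) + n(-1122) = (-35*(-789 + 870) + 1747650) - 793/109 = (-35*81 + 1747650) - 793/109 = (-2835 + 1747650) - 793/109 = 1744815 - 793/109 = 190184042/109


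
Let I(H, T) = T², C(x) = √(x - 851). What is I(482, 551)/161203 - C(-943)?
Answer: 303601/161203 - I*√1794 ≈ 1.8833 - 42.356*I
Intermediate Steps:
C(x) = √(-851 + x)
I(482, 551)/161203 - C(-943) = 551²/161203 - √(-851 - 943) = 303601*(1/161203) - √(-1794) = 303601/161203 - I*√1794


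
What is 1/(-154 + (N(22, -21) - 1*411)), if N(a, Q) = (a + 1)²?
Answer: -1/36 ≈ -0.027778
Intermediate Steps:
N(a, Q) = (1 + a)²
1/(-154 + (N(22, -21) - 1*411)) = 1/(-154 + ((1 + 22)² - 1*411)) = 1/(-154 + (23² - 411)) = 1/(-154 + (529 - 411)) = 1/(-154 + 118) = 1/(-36) = -1/36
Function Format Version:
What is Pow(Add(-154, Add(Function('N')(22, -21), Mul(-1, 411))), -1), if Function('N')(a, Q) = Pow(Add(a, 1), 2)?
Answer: Rational(-1, 36) ≈ -0.027778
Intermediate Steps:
Function('N')(a, Q) = Pow(Add(1, a), 2)
Pow(Add(-154, Add(Function('N')(22, -21), Mul(-1, 411))), -1) = Pow(Add(-154, Add(Pow(Add(1, 22), 2), Mul(-1, 411))), -1) = Pow(Add(-154, Add(Pow(23, 2), -411)), -1) = Pow(Add(-154, Add(529, -411)), -1) = Pow(Add(-154, 118), -1) = Pow(-36, -1) = Rational(-1, 36)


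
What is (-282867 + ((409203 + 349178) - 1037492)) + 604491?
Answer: 42513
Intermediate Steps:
(-282867 + ((409203 + 349178) - 1037492)) + 604491 = (-282867 + (758381 - 1037492)) + 604491 = (-282867 - 279111) + 604491 = -561978 + 604491 = 42513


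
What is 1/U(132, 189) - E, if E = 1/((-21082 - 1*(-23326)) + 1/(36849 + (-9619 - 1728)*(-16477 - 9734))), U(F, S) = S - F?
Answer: 650529855343/38046626765985 ≈ 0.017098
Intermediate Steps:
E = 297453066/667484680105 (E = 1/((-21082 + 23326) + 1/(36849 - 11347*(-26211))) = 1/(2244 + 1/(36849 + 297416217)) = 1/(2244 + 1/297453066) = 1/(667484680105/297453066) = 297453066/667484680105 ≈ 0.00044563)
1/U(132, 189) - E = 1/(189 - 1*132) - 1*297453066/667484680105 = 1/(189 - 132) - 297453066/667484680105 = 1/57 - 297453066/667484680105 = 650529855343/38046626765985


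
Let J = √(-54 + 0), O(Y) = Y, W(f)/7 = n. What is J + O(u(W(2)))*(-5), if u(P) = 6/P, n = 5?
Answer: -6/7 + 3*I*√6 ≈ -0.85714 + 7.3485*I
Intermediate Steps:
W(f) = 35 (W(f) = 7*5 = 35)
J = 3*I*√6 (J = √(-54) = 3*I*√6 ≈ 7.3485*I)
J + O(u(W(2)))*(-5) = 3*I*√6 + (6/35)*(-5) = 3*I*√6 - 6/7 = -6/7 + 3*I*√6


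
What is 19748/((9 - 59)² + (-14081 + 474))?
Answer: -19748/11107 ≈ -1.7780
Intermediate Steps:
19748/((9 - 59)² + (-14081 + 474)) = 19748/((-50)² - 13607) = 19748/(2500 - 13607) = 19748/(-11107) = 19748*(-1/11107) = -19748/11107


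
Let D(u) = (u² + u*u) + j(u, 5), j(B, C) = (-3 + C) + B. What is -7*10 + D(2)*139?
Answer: 1598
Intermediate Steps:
j(B, C) = -3 + B + C
D(u) = 2 + u + 2*u² (D(u) = (u² + u*u) + (-3 + u + 5) = (u² + u²) + (2 + u) = 2*u² + (2 + u) = 2 + u + 2*u²)
-7*10 + D(2)*139 = -7*10 + (2 + 2 + 2*2²)*139 = -70 + (2 + 2 + 2*4)*139 = -70 + (2 + 2 + 8)*139 = -70 + 12*139 = -70 + 1668 = 1598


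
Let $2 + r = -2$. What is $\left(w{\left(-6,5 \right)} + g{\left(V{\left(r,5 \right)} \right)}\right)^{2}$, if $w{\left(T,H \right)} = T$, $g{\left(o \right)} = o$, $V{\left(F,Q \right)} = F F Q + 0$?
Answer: $5476$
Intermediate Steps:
$r = -4$ ($r = -2 - 2 = -4$)
$V{\left(F,Q \right)} = Q F^{2}$ ($V{\left(F,Q \right)} = F^{2} Q + 0 = Q F^{2} + 0 = Q F^{2}$)
$\left(w{\left(-6,5 \right)} + g{\left(V{\left(r,5 \right)} \right)}\right)^{2} = \left(-6 + 5 \left(-4\right)^{2}\right)^{2} = \left(-6 + 5 \cdot 16\right)^{2} = \left(-6 + 80\right)^{2} = 74^{2} = 5476$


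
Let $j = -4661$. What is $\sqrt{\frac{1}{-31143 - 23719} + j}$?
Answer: $\frac{i \sqrt{14028859838946}}{54862} \approx 68.271 i$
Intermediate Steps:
$\sqrt{\frac{1}{-31143 - 23719} + j} = \sqrt{\frac{1}{-31143 - 23719} - 4661} = \sqrt{\frac{1}{-54862} - 4661} = \sqrt{- \frac{1}{54862} - 4661} = \sqrt{- \frac{255711783}{54862}} = \frac{i \sqrt{14028859838946}}{54862}$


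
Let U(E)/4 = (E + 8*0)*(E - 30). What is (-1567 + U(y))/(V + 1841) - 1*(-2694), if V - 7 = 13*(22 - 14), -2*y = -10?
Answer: 5256621/1952 ≈ 2692.9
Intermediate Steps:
y = 5 (y = -½*(-10) = 5)
V = 111 (V = 7 + 13*(22 - 14) = 7 + 13*8 = 7 + 104 = 111)
U(E) = 4*E*(-30 + E) (U(E) = 4*((E + 8*0)*(E - 30)) = 4*((E + 0)*(-30 + E)) = 4*(E*(-30 + E)) = 4*E*(-30 + E))
(-1567 + U(y))/(V + 1841) - 1*(-2694) = (-1567 + 4*5*(-30 + 5))/(111 + 1841) - 1*(-2694) = (-1567 + 4*5*(-25))/1952 + 2694 = (-1567 - 500)*(1/1952) + 2694 = -2067*1/1952 + 2694 = -2067/1952 + 2694 = 5256621/1952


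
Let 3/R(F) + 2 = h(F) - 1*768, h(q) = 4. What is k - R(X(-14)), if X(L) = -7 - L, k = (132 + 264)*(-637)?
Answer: -193225029/766 ≈ -2.5225e+5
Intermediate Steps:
k = -252252 (k = 396*(-637) = -252252)
R(F) = -3/766 (R(F) = 3/(-2 + (4 - 1*768)) = 3/(-2 + (4 - 768)) = 3/(-2 - 764) = 3/(-766) = 3*(-1/766) = -3/766)
k - R(X(-14)) = -252252 - 1*(-3/766) = -252252 + 3/766 = -193225029/766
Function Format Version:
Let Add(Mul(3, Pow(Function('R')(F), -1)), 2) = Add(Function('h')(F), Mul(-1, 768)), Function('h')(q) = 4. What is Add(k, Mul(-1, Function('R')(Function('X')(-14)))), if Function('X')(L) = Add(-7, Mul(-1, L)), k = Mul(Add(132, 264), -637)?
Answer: Rational(-193225029, 766) ≈ -2.5225e+5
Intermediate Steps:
k = -252252 (k = Mul(396, -637) = -252252)
Function('R')(F) = Rational(-3, 766) (Function('R')(F) = Mul(3, Pow(Add(-2, Add(4, Mul(-1, 768))), -1)) = Mul(3, Pow(Add(-2, Add(4, -768)), -1)) = Mul(3, Pow(Add(-2, -764), -1)) = Mul(3, Pow(-766, -1)) = Mul(3, Rational(-1, 766)) = Rational(-3, 766))
Add(k, Mul(-1, Function('R')(Function('X')(-14)))) = Add(-252252, Mul(-1, Rational(-3, 766))) = Add(-252252, Rational(3, 766)) = Rational(-193225029, 766)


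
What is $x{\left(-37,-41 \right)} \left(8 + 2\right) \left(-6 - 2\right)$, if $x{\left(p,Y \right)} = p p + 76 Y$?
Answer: $139760$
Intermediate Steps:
$x{\left(p,Y \right)} = p^{2} + 76 Y$
$x{\left(-37,-41 \right)} \left(8 + 2\right) \left(-6 - 2\right) = \left(\left(-37\right)^{2} + 76 \left(-41\right)\right) \left(8 + 2\right) \left(-6 - 2\right) = \left(1369 - 3116\right) 10 \left(-8\right) = \left(-1747\right) \left(-80\right) = 139760$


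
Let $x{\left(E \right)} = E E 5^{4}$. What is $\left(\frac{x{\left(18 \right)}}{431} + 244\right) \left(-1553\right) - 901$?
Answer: $- \frac{478190523}{431} \approx -1.1095 \cdot 10^{6}$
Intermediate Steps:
$x{\left(E \right)} = 625 E^{2}$ ($x{\left(E \right)} = E^{2} \cdot 625 = 625 E^{2}$)
$\left(\frac{x{\left(18 \right)}}{431} + 244\right) \left(-1553\right) - 901 = \left(\frac{625 \cdot 18^{2}}{431} + 244\right) \left(-1553\right) - 901 = \left(625 \cdot 324 \cdot \frac{1}{431} + 244\right) \left(-1553\right) - 901 = \left(202500 \cdot \frac{1}{431} + 244\right) \left(-1553\right) - 901 = \left(\frac{202500}{431} + 244\right) \left(-1553\right) - 901 = \frac{307664}{431} \left(-1553\right) - 901 = - \frac{477802192}{431} - 901 = - \frac{478190523}{431}$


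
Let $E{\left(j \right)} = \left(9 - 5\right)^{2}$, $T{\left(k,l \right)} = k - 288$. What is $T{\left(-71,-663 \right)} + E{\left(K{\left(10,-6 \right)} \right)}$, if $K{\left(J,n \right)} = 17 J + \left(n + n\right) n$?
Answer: $-343$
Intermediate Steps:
$T{\left(k,l \right)} = -288 + k$
$K{\left(J,n \right)} = 2 n^{2} + 17 J$ ($K{\left(J,n \right)} = 17 J + 2 n n = 17 J + 2 n^{2} = 2 n^{2} + 17 J$)
$E{\left(j \right)} = 16$ ($E{\left(j \right)} = 4^{2} = 16$)
$T{\left(-71,-663 \right)} + E{\left(K{\left(10,-6 \right)} \right)} = \left(-288 - 71\right) + 16 = -359 + 16 = -343$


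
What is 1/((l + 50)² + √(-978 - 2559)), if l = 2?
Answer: 2704/7315153 - 3*I*√393/7315153 ≈ 0.00036964 - 8.1301e-6*I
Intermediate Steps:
1/((l + 50)² + √(-978 - 2559)) = 1/((2 + 50)² + √(-978 - 2559)) = 1/(52² + √(-3537)) = 1/(2704 + 3*I*√393)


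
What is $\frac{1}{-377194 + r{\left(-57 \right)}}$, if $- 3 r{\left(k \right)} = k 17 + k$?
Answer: $- \frac{1}{376852} \approx -2.6536 \cdot 10^{-6}$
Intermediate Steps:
$r{\left(k \right)} = - 6 k$ ($r{\left(k \right)} = - \frac{k 17 + k}{3} = - \frac{17 k + k}{3} = - \frac{18 k}{3} = - 6 k$)
$\frac{1}{-377194 + r{\left(-57 \right)}} = \frac{1}{-377194 - -342} = \frac{1}{-377194 + 342} = \frac{1}{-376852} = - \frac{1}{376852}$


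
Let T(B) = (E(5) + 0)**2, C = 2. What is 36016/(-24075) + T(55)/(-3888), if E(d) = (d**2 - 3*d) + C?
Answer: -110723/72225 ≈ -1.5330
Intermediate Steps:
E(d) = 2 + d**2 - 3*d (E(d) = (d**2 - 3*d) + 2 = 2 + d**2 - 3*d)
T(B) = 144 (T(B) = ((2 + 5**2 - 3*5) + 0)**2 = ((2 + 25 - 15) + 0)**2 = (12 + 0)**2 = 12**2 = 144)
36016/(-24075) + T(55)/(-3888) = 36016/(-24075) + 144/(-3888) = 36016*(-1/24075) + 144*(-1/3888) = -36016/24075 - 1/27 = -110723/72225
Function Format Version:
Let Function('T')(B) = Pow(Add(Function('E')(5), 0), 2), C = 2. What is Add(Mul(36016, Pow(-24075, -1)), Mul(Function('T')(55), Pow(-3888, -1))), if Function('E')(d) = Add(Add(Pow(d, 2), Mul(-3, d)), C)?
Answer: Rational(-110723, 72225) ≈ -1.5330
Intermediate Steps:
Function('E')(d) = Add(2, Pow(d, 2), Mul(-3, d)) (Function('E')(d) = Add(Add(Pow(d, 2), Mul(-3, d)), 2) = Add(2, Pow(d, 2), Mul(-3, d)))
Function('T')(B) = 144 (Function('T')(B) = Pow(Add(Add(2, Pow(5, 2), Mul(-3, 5)), 0), 2) = Pow(Add(Add(2, 25, -15), 0), 2) = Pow(Add(12, 0), 2) = Pow(12, 2) = 144)
Add(Mul(36016, Pow(-24075, -1)), Mul(Function('T')(55), Pow(-3888, -1))) = Add(Mul(36016, Pow(-24075, -1)), Mul(144, Pow(-3888, -1))) = Add(Mul(36016, Rational(-1, 24075)), Mul(144, Rational(-1, 3888))) = Add(Rational(-36016, 24075), Rational(-1, 27)) = Rational(-110723, 72225)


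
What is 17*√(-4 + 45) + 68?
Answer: 68 + 17*√41 ≈ 176.85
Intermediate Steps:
17*√(-4 + 45) + 68 = 17*√41 + 68 = 68 + 17*√41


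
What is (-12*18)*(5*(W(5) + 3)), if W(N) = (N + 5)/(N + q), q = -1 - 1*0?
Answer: -5940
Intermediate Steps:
q = -1 (q = -1 + 0 = -1)
W(N) = (5 + N)/(-1 + N) (W(N) = (N + 5)/(N - 1) = (5 + N)/(-1 + N))
(-12*18)*(5*(W(5) + 3)) = (-12*18)*(5*((5 + 5)/(-1 + 5) + 3)) = -1080*(10/4 + 3) = -1080*((¼)*10 + 3) = -1080*(5/2 + 3) = -1080*11/2 = -216*55/2 = -5940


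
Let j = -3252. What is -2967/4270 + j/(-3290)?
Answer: 58923/200690 ≈ 0.29360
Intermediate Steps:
-2967/4270 + j/(-3290) = -2967/4270 - 3252/(-3290) = -2967*1/4270 - 3252*(-1/3290) = -2967/4270 + 1626/1645 = 58923/200690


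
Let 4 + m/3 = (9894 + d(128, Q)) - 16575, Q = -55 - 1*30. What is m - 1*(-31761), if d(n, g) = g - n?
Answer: 11067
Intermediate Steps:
Q = -85 (Q = -55 - 30 = -85)
m = -20694 (m = -12 + 3*((9894 + (-85 - 1*128)) - 16575) = -12 + 3*((9894 + (-85 - 128)) - 16575) = -12 + 3*((9894 - 213) - 16575) = -12 + 3*(9681 - 16575) = -12 + 3*(-6894) = -12 - 20682 = -20694)
m - 1*(-31761) = -20694 - 1*(-31761) = -20694 + 31761 = 11067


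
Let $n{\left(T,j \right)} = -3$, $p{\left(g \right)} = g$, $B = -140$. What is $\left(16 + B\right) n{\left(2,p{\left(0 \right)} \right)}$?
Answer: $372$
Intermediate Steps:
$\left(16 + B\right) n{\left(2,p{\left(0 \right)} \right)} = \left(16 - 140\right) \left(-3\right) = \left(-124\right) \left(-3\right) = 372$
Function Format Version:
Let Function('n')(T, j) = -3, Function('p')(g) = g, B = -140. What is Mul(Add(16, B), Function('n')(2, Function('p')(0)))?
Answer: 372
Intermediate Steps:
Mul(Add(16, B), Function('n')(2, Function('p')(0))) = Mul(Add(16, -140), -3) = Mul(-124, -3) = 372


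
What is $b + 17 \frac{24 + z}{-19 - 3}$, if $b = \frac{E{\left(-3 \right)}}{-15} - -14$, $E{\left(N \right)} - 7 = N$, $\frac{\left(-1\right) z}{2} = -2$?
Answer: $- \frac{1304}{165} \approx -7.903$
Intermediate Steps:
$z = 4$ ($z = \left(-2\right) \left(-2\right) = 4$)
$E{\left(N \right)} = 7 + N$
$b = \frac{206}{15}$ ($b = \frac{7 - 3}{-15} - -14 = 4 \left(- \frac{1}{15}\right) + 14 = - \frac{4}{15} + 14 = \frac{206}{15} \approx 13.733$)
$b + 17 \frac{24 + z}{-19 - 3} = \frac{206}{15} + 17 \frac{24 + 4}{-19 - 3} = \frac{206}{15} + 17 \frac{28}{-22} = \frac{206}{15} + 17 \cdot 28 \left(- \frac{1}{22}\right) = \frac{206}{15} + 17 \left(- \frac{14}{11}\right) = \frac{206}{15} - \frac{238}{11} = - \frac{1304}{165}$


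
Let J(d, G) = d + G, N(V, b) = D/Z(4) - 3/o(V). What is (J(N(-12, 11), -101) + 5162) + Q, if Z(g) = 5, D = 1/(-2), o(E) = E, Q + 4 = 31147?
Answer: 724083/20 ≈ 36204.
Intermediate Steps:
Q = 31143 (Q = -4 + 31147 = 31143)
D = -½ ≈ -0.50000
N(V, b) = -⅒ - 3/V (N(V, b) = -½/5 - 3/V = -½*⅕ - 3/V = -⅒ - 3/V)
J(d, G) = G + d
(J(N(-12, 11), -101) + 5162) + Q = ((-101 + (⅒)*(-30 - 1*(-12))/(-12)) + 5162) + 31143 = ((-101 + (⅒)*(-1/12)*(-30 + 12)) + 5162) + 31143 = ((-101 + (⅒)*(-1/12)*(-18)) + 5162) + 31143 = ((-101 + 3/20) + 5162) + 31143 = (-2017/20 + 5162) + 31143 = 101223/20 + 31143 = 724083/20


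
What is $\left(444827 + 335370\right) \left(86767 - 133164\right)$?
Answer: $-36198800209$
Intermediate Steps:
$\left(444827 + 335370\right) \left(86767 - 133164\right) = 780197 \left(-46397\right) = -36198800209$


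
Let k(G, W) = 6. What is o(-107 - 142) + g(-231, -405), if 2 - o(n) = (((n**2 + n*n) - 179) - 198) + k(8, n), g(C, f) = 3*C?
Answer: -124322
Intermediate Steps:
o(n) = 373 - 2*n**2 (o(n) = 2 - ((((n**2 + n*n) - 179) - 198) + 6) = 2 - ((((n**2 + n**2) - 179) - 198) + 6) = 2 - (((2*n**2 - 179) - 198) + 6) = 2 - (((-179 + 2*n**2) - 198) + 6) = 2 - ((-377 + 2*n**2) + 6) = 2 - (-371 + 2*n**2) = 2 + (371 - 2*n**2) = 373 - 2*n**2)
o(-107 - 142) + g(-231, -405) = (373 - 2*(-107 - 142)**2) + 3*(-231) = (373 - 2*(-249)**2) - 693 = (373 - 2*62001) - 693 = (373 - 124002) - 693 = -123629 - 693 = -124322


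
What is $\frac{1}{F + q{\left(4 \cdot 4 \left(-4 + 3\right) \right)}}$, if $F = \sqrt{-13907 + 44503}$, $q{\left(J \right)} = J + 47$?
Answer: $- \frac{31}{29635} + \frac{2 \sqrt{7649}}{29635} \approx 0.0048563$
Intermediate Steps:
$q{\left(J \right)} = 47 + J$
$F = 2 \sqrt{7649}$ ($F = \sqrt{30596} = 2 \sqrt{7649} \approx 174.92$)
$\frac{1}{F + q{\left(4 \cdot 4 \left(-4 + 3\right) \right)}} = \frac{1}{2 \sqrt{7649} + \left(47 + 4 \cdot 4 \left(-4 + 3\right)\right)} = \frac{1}{2 \sqrt{7649} + \left(47 + 16 \left(-1\right)\right)} = \frac{1}{2 \sqrt{7649} + \left(47 - 16\right)} = \frac{1}{2 \sqrt{7649} + 31} = \frac{1}{31 + 2 \sqrt{7649}}$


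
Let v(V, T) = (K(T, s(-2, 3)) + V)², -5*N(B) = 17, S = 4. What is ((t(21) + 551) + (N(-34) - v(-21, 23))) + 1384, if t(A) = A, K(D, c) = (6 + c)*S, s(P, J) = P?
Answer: 9638/5 ≈ 1927.6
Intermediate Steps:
K(D, c) = 24 + 4*c (K(D, c) = (6 + c)*4 = 24 + 4*c)
N(B) = -17/5 (N(B) = -⅕*17 = -17/5)
v(V, T) = (16 + V)² (v(V, T) = ((24 + 4*(-2)) + V)² = ((24 - 8) + V)² = (16 + V)²)
((t(21) + 551) + (N(-34) - v(-21, 23))) + 1384 = ((21 + 551) + (-17/5 - (16 - 21)²)) + 1384 = (572 + (-17/5 - 1*(-5)²)) + 1384 = (572 + (-17/5 - 1*25)) + 1384 = (572 + (-17/5 - 25)) + 1384 = (572 - 142/5) + 1384 = 2718/5 + 1384 = 9638/5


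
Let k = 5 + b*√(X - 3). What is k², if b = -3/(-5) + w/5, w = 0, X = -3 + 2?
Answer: 589/25 + 12*I ≈ 23.56 + 12.0*I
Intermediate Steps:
X = -1
b = ⅗ (b = -3/(-5) + 0/5 = -3*(-⅕) + 0*(⅕) = ⅗ + 0 = ⅗ ≈ 0.60000)
k = 5 + 6*I/5 (k = 5 + 3*√(-1 - 3)/5 = 5 + 3*√(-4)/5 = 5 + 3*(2*I)/5 = 5 + 6*I/5 ≈ 5.0 + 1.2*I)
k² = (5 + 6*I/5)²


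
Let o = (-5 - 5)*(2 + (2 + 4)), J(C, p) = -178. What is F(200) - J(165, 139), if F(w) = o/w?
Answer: 888/5 ≈ 177.60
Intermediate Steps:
o = -80 (o = -10*(2 + 6) = -10*8 = -80)
F(w) = -80/w
F(200) - J(165, 139) = -80/200 - 1*(-178) = -80*1/200 + 178 = -2/5 + 178 = 888/5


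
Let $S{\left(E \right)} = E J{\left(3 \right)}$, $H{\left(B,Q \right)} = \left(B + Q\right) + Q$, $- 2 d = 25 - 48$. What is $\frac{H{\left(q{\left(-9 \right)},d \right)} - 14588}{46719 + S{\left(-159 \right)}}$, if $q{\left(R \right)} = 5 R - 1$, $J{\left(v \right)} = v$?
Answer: $- \frac{14611}{46242} \approx -0.31597$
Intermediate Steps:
$d = \frac{23}{2}$ ($d = - \frac{25 - 48}{2} = \left(- \frac{1}{2}\right) \left(-23\right) = \frac{23}{2} \approx 11.5$)
$q{\left(R \right)} = -1 + 5 R$
$H{\left(B,Q \right)} = B + 2 Q$
$S{\left(E \right)} = 3 E$ ($S{\left(E \right)} = E 3 = 3 E$)
$\frac{H{\left(q{\left(-9 \right)},d \right)} - 14588}{46719 + S{\left(-159 \right)}} = \frac{\left(\left(-1 + 5 \left(-9\right)\right) + 2 \cdot \frac{23}{2}\right) - 14588}{46719 + 3 \left(-159\right)} = \frac{\left(\left(-1 - 45\right) + 23\right) - 14588}{46719 - 477} = \frac{\left(-46 + 23\right) - 14588}{46242} = \left(-23 - 14588\right) \frac{1}{46242} = \left(-14611\right) \frac{1}{46242} = - \frac{14611}{46242}$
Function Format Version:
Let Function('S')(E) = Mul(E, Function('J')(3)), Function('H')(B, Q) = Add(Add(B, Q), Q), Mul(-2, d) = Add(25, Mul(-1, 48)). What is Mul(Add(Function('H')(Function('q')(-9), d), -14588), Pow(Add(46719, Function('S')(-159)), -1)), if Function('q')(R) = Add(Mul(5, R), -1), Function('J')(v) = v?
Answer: Rational(-14611, 46242) ≈ -0.31597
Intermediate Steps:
d = Rational(23, 2) (d = Mul(Rational(-1, 2), Add(25, Mul(-1, 48))) = Mul(Rational(-1, 2), Add(25, -48)) = Mul(Rational(-1, 2), -23) = Rational(23, 2) ≈ 11.500)
Function('q')(R) = Add(-1, Mul(5, R))
Function('H')(B, Q) = Add(B, Mul(2, Q))
Function('S')(E) = Mul(3, E) (Function('S')(E) = Mul(E, 3) = Mul(3, E))
Mul(Add(Function('H')(Function('q')(-9), d), -14588), Pow(Add(46719, Function('S')(-159)), -1)) = Mul(Add(Add(Add(-1, Mul(5, -9)), Mul(2, Rational(23, 2))), -14588), Pow(Add(46719, Mul(3, -159)), -1)) = Mul(Add(Add(Add(-1, -45), 23), -14588), Pow(Add(46719, -477), -1)) = Mul(Add(Add(-46, 23), -14588), Pow(46242, -1)) = Mul(Add(-23, -14588), Rational(1, 46242)) = Mul(-14611, Rational(1, 46242)) = Rational(-14611, 46242)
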